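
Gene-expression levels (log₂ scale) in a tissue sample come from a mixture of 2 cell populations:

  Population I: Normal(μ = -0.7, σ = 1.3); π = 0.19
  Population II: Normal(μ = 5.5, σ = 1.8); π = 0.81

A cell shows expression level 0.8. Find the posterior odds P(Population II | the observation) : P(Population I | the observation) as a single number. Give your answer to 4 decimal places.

0.1982

The posterior odds equal the prior odds times the likelihood ratio: (π_i/π_j)·(f_i(x)/f_j(x)).
Evaluate each component's likelihood at the observed value:
  f_I = 0.157712
  f_II = 0.00733076
0.00593792 / 0.0299653 ≈ 0.1982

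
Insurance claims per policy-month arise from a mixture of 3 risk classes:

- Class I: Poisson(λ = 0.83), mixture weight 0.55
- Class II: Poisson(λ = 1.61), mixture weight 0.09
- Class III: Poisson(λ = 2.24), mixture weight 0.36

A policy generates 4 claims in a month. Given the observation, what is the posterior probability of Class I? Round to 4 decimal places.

0.0949

The responsibility of component k is π_k f_k(x) divided by Σ_j π_j f_j(x).
Poisson probabilities:
  p_I = 0.00862257
  p_II = 0.0559601
  p_III = 0.111676
Multiply by the mixture weights:
  π_I·p_I = 0.55 × 0.00862257 = 0.00474241
  π_II·p_II = 0.09 × 0.0559601 = 0.00503641
  π_III·p_III = 0.36 × 0.111676 = 0.0402035
Marginal: 0.00474241 + 0.00503641 + 0.0402035 = 0.0499823
P(Class I | x) ≈ 0.0949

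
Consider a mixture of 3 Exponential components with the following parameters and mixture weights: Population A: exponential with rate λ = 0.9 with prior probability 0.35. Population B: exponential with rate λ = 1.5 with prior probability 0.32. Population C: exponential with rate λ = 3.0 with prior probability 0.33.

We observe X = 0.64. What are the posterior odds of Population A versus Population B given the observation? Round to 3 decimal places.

0.963

Only the two components matter; the odds are (w_i f_i(x)) / (w_j f_j(x)).
Component likelihoods at x = 0.64:
  L_A = 0.505928
  L_B = 0.574339
  L_C = 0.439821
0.177075 / 0.183789 ≈ 0.963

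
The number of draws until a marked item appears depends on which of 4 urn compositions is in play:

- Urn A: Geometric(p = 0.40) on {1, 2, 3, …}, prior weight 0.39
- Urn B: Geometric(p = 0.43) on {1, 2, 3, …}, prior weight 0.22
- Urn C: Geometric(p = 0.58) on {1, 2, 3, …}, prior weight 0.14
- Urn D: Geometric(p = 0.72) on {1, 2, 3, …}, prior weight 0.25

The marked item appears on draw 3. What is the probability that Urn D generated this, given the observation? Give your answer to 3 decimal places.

The responsibility of component k is π_k f_k(x) divided by Σ_j π_j f_j(x).
Geometric probabilities:
  p_A = 0.144
  p_B = 0.139707
  p_C = 0.102312
  p_D = 0.056448
Weight by the priors:
  π_A·p_A = 0.39 × 0.144 = 0.05616
  π_B·p_B = 0.22 × 0.139707 = 0.0307355
  π_C·p_C = 0.14 × 0.102312 = 0.0143237
  π_D·p_D = 0.25 × 0.056448 = 0.014112
Marginal: 0.05616 + 0.0307355 + 0.0143237 + 0.014112 = 0.115331
So the posterior for Urn D is 0.014112 / 0.115331 ≈ 0.122.

0.122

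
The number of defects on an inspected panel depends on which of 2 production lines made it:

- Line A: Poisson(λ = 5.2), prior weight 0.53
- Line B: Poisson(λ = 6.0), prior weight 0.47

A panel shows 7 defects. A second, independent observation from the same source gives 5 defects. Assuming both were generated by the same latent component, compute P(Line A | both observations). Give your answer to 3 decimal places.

The responsibility of component k is P(Z=k) f_k(x) divided by Σ_j P(Z=j) f_j(x).
Since both observations come from the same component, the likelihood for component k is f_k(x₁)·f_k(x₂).
  L_A = [0.112528] × [0.174785] = 0.0196683
  L_B = [0.137677] × [0.160623] = 0.0221141
Prior × likelihood for each component:
  P(Z=A)·L_A = 0.53 × 0.0196683 = 0.0104242
  P(Z=B)·L_B = 0.47 × 0.0221141 = 0.0103936
Normaliser: 0.0104242 + 0.0103936 = 0.0208178
So the posterior for Line A is 0.0104242 / 0.0208178 ≈ 0.501.

0.501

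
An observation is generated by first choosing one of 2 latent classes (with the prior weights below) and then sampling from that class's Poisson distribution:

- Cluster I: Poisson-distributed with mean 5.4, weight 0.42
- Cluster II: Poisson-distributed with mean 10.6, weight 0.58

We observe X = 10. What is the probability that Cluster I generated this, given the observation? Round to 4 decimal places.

0.1339

Posterior ∝ prior × likelihood, so P(k | x) ∝ π_k f_k(x); normalise over all components.
Component likelihoods at x = 10:
  p_I = e^(−5.4)·5.4^10/10! = 0.0262412
  p_II = e^(−10.6)·10.6^10/10! = 0.122963
Prior × likelihood for each component:
  π_I·p_I = 0.42 × 0.0262412 = 0.0110213
  π_II·p_II = 0.58 × 0.122963 = 0.0713185
Evidence: 0.0110213 + 0.0713185 = 0.0823398
Responsibility of Cluster I: 0.0110213 / 0.0823398 ≈ 0.1339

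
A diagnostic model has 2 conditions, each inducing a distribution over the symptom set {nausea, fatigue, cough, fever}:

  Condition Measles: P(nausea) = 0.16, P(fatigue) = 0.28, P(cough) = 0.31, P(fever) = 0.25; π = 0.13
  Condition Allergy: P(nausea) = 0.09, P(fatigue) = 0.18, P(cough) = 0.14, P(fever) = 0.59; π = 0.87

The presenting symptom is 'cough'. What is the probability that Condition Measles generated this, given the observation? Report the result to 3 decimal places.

0.249

Apply Bayes' rule: the posterior for each component is proportional to its prior times its likelihood at x.
Component likelihoods at x = 'cough':
  p_Measles = P(cough | comp) = 0.31
  p_Allergy = P(cough | comp) = 0.14
Unnormalised posteriors:
  π_Measles·p_Measles = 0.13 × 0.31 = 0.0403
  π_Allergy·p_Allergy = 0.87 × 0.14 = 0.1218
Marginal: 0.0403 + 0.1218 = 0.1621
Responsibility of Condition Measles: 0.0403 / 0.1621 ≈ 0.249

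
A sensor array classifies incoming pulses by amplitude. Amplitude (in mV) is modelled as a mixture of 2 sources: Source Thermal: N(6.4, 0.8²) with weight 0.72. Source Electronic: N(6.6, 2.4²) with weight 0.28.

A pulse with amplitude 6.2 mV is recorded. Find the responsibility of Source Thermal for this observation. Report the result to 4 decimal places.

0.8835

Posterior ∝ prior × likelihood, so P(k | x) ∝ π_k f_k(x); normalise over all components.
Normal densities:
  p_Thermal = (1/(0.8·√(2π)))·exp(−(6.2−6.4)²/(2·0.8²)) = 0.498678·exp(-0.03125) = 0.483335
  p_Electronic = (1/(2.4·√(2π)))·exp(−(6.2−6.6)²/(2·2.4²)) = 0.166226·exp(-0.01389) = 0.163933
Multiply by the mixture weights:
  π_Thermal·p_Thermal = 0.72 × 0.483335 = 0.348001
  π_Electronic·p_Electronic = 0.28 × 0.163933 = 0.0459013
Marginal: 0.348001 + 0.0459013 = 0.393903
P(Source Thermal | data) = 0.348001 / 0.393903 ≈ 0.8835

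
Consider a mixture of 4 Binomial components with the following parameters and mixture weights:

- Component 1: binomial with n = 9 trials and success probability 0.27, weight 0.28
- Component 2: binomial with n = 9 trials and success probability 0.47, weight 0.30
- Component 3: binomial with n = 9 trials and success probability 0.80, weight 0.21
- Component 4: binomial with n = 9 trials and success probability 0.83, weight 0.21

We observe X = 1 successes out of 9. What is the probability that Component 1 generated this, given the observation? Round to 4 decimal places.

By Bayes' theorem, P(k | x) = P(Z=k) f_k(x) / Σ_j P(Z=j) f_j(x).
Evaluate each component's likelihood at the observed value:
  f_1 = C(9,1)·0.27^1·0.73^8 = 9·0.27·0.080646 = 0.19597
  f_2 = C(9,1)·0.47^1·0.53^8 = 9·0.47·0.00622597 = 0.0263358
  f_3 = C(9,1)·0.80^1·0.20^8 = 9·0.8·2.56e-06 = 1.8432e-05
  f_4 = C(9,1)·0.83^1·0.17^8 = 9·0.83·6.97576e-07 = 5.21089e-06
Multiply by the mixture weights:
  P(Z=1)·f_1 = 0.28 × 0.19597 = 0.0548715
  P(Z=2)·f_2 = 0.30 × 0.0263358 = 0.00790075
  P(Z=3)·f_3 = 0.21 × 1.8432e-05 = 3.87072e-06
  P(Z=4)·f_4 = 0.21 × 5.21089e-06 = 1.09429e-06
Normaliser: 0.0548715 + 0.00790075 + 3.87072e-06 + 1.09429e-06 = 0.0627773
P(Component 1 | 1 successes out of 9) = 0.0548715 / 0.0627773 ≈ 0.8741

0.8741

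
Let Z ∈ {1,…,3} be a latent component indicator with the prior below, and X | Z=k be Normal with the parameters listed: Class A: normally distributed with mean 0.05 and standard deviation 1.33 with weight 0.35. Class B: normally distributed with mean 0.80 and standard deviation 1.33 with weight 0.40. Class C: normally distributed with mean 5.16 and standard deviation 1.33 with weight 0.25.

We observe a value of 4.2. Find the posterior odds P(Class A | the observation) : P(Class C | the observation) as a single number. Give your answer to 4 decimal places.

0.0140

The posterior odds equal the prior odds times the likelihood ratio: (P(Z=i)/P(Z=j))·(f_i(x)/f_j(x)).
Normal densities:
  f_A = 0.00230597
  f_B = 0.011428
  f_C = 0.231166
Odds = (0.35/0.25) × (0.00230597/0.231166) = 1.4 × 0.00997536 ≈ 0.0140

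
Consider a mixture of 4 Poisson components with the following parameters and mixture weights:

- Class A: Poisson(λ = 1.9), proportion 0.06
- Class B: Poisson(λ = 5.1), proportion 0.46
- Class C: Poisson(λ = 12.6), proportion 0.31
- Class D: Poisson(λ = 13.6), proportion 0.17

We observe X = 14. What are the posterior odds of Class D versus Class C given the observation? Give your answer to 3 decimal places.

Since P(k|x) ∝ w_k f_k(x), the posterior odds are w_i f_i(x) / (w_j f_j(x)).
Component likelihoods at x = 14:
  f_A = e^(−1.9)·1.9^14/14! = 1.37083e-08
  f_B = e^(−5.1)·5.1^14/14! = 0.000563212
  f_C = e^(−12.6)·12.6^14/14! = 0.0983261
  f_D = e^(−13.6)·13.6^14/14! = 0.105374
Posterior odds = (w_D·f_D) / (w_C·f_C) = (0.17·0.105374) / (0.31·0.0983261) = 0.0179135 / 0.0304811 ≈ 0.588

0.588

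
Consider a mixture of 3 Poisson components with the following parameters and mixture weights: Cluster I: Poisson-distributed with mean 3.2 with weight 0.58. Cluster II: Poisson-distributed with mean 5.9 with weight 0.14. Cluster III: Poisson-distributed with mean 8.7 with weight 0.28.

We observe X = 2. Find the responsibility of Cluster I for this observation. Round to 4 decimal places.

0.9348

P(component k | x) = π_k·f_k(x) / marginal(x), where marginal(x) = Σ_j π_j·f_j(x).
Component likelihoods at x = 2:
  p_I = e^(−3.2)·3.2^2/2! = 0.208702
  p_II = e^(−5.9)·5.9^2/2! = 0.04768
  p_III = e^(−8.7)·8.7^2/2! = 0.00630444
Unnormalised posteriors:
  π_I·p_I = 0.58 × 0.208702 = 0.121047
  π_II·p_II = 0.14 × 0.04768 = 0.00667521
  π_III·p_III = 0.28 × 0.00630444 = 0.00176524
Denominator: 0.121047 + 0.00667521 + 0.00176524 = 0.129488
Responsibility of Cluster I: 0.121047 / 0.129488 ≈ 0.9348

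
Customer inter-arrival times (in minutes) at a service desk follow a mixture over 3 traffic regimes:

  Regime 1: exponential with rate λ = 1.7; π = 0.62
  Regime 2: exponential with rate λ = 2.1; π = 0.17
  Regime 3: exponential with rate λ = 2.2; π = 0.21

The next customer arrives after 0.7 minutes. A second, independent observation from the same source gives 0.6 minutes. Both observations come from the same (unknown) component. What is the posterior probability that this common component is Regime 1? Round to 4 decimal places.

Posterior ∝ prior × likelihood, so P(k | x) ∝ w_k f_k(x); normalise over all components.
Since both observations come from the same component, the likelihood for component k is f_k(x₁)·f_k(x₂).
  p_1 = [0.517176] × [0.613011] = 0.317035
  p_2 = [0.482844] × [0.595673] = 0.287617
  p_3 = [0.471638] × [0.587698] = 0.277181
Multiply by the mixture weights:
  w_1·p_1 = 0.62 × 0.317035 = 0.196562
  w_2·p_2 = 0.17 × 0.287617 = 0.0488949
  w_3·p_3 = 0.21 × 0.277181 = 0.058208
Evidence: 0.196562 + 0.0488949 + 0.058208 = 0.303664
P(Regime 1 | x₁, x₂) = 0.196562 / 0.303664 ≈ 0.6473

0.6473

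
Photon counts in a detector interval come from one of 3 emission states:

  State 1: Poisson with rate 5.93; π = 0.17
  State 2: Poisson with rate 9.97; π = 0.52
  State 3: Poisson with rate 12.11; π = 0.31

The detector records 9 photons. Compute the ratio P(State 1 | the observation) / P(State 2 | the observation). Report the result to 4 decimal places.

Posterior odds = (π_i f_i(x)) / (π_j f_j(x)); the normalising sum cancels.
Poisson probabilities:
  f_1 = 0.0664298
  f_2 = 0.125481
  f_3 = 0.0849627
Posterior odds = (π_1·f_1) / (π_2·f_2) = (0.17·0.0664298) / (0.52·0.125481) = 0.0112931 / 0.06525 ≈ 0.1731

0.1731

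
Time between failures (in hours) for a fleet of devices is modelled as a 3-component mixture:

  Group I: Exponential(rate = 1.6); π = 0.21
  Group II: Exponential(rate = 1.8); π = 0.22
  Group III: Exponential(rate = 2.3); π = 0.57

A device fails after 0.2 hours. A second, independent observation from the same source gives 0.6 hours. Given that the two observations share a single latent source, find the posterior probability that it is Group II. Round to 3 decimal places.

0.212

P(component k | x) = w_k·f_k(x) / marginal(x), where marginal(x) = Σ_j w_j·f_j(x).
Since both observations come from the same component, the likelihood for component k is f_k(x₁)·f_k(x₂).
  L_I = [1.16184] × [0.612629] = 0.711775
  L_II = [1.25582] × [0.611272] = 0.767646
  L_III = [1.45195] × [0.578631] = 0.840144
Unnormalised posteriors:
  w_I·L_I = 0.21 × 0.711775 = 0.149473
  w_II·L_II = 0.22 × 0.767646 = 0.168882
  w_III·L_III = 0.57 × 0.840144 = 0.478882
Evidence: 0.149473 + 0.168882 + 0.478882 = 0.797237
So the posterior for Group II is 0.168882 / 0.797237 ≈ 0.212.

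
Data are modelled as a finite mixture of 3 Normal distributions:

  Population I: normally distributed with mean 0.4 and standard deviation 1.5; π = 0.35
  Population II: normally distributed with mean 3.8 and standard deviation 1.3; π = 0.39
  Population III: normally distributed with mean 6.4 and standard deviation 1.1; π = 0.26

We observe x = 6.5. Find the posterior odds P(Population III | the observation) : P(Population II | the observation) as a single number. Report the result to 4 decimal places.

6.7819

The posterior odds equal the prior odds times the likelihood ratio: (π_i/π_j)·(f_i(x)/f_j(x)).
Normal densities:
  f_I = 6.81846e-05
  f_II = 0.0355041
  f_III = 0.361179
Posterior odds = (π_III·f_III) / (π_II·f_II) = (0.26·0.361179) / (0.39·0.0355041) = 0.0939066 / 0.0138466 ≈ 6.7819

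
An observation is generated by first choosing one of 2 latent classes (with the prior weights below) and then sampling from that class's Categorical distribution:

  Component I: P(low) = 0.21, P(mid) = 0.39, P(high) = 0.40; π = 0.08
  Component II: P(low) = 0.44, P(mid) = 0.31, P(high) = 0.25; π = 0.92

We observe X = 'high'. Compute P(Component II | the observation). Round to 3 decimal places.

0.878

The responsibility of component k is π_k f_k(x) divided by Σ_j π_j f_j(x).
Categorical probabilities:
  f_I = 0.4
  f_II = 0.25
Multiply by the mixture weights:
  π_I·f_I = 0.08 × 0.4 = 0.032
  π_II·f_II = 0.92 × 0.25 = 0.23
Sum: 0.032 + 0.23 = 0.262
P(Component II | the observation) ≈ 0.878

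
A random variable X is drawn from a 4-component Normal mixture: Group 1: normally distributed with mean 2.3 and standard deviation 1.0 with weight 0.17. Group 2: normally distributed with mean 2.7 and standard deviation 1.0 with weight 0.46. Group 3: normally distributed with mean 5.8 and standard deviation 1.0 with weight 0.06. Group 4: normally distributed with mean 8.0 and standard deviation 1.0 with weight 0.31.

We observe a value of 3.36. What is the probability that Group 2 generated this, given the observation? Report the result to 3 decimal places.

Apply Bayes' rule: the posterior for each component is proportional to its prior times its likelihood at x.
Normal densities:
  p_1 = (1/(1.0·√(2π)))·exp(−(3.36−2.3)²/(2·1.0²)) = 0.398942·exp(-0.56180) = 0.22747
  p_2 = (1/(1.0·√(2π)))·exp(−(3.36−2.7)²/(2·1.0²)) = 0.398942·exp(-0.21780) = 0.320864
  p_3 = (1/(1.0·√(2π)))·exp(−(3.36−5.8)²/(2·1.0²)) = 0.398942·exp(-2.97680) = 0.0203284
  p_4 = (1/(1.0·√(2π)))·exp(−(3.36−8.0)²/(2·1.0²)) = 0.398942·exp(-10.76480) = 8.42979e-06
Unnormalised posteriors:
  π_1·p_1 = 0.17 × 0.22747 = 0.0386698
  π_2·p_2 = 0.46 × 0.320864 = 0.147597
  π_3·p_3 = 0.06 × 0.0203284 = 0.0012197
  π_4·p_4 = 0.31 × 8.42979e-06 = 2.61324e-06
Marginal: 0.0386698 + 0.147597 + 0.0012197 + 2.61324e-06 = 0.18749
P(Group 2 | data) ≈ 0.787

0.787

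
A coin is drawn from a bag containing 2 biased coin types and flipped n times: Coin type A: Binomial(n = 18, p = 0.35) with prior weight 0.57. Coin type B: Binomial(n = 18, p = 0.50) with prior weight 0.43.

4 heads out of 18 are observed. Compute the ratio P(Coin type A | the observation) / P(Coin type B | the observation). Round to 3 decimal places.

The posterior odds equal the prior odds times the likelihood ratio: (P(Z=i)/P(Z=j))·(f_i(x)/f_j(x)).
Component likelihoods at x = 4 heads out of 18:
  L_A = C(18,4)·0.35^4·0.65^14 = 3060·0.0150062·0.00240318 = 0.110352
  L_B = C(18,4)·0.50^4·0.50^14 = 3060·0.0625·6.10352e-05 = 0.011673
Odds = (0.57/0.43) × (0.110352/0.011673) = 1.32558 × 9.45364 ≈ 12.532

12.532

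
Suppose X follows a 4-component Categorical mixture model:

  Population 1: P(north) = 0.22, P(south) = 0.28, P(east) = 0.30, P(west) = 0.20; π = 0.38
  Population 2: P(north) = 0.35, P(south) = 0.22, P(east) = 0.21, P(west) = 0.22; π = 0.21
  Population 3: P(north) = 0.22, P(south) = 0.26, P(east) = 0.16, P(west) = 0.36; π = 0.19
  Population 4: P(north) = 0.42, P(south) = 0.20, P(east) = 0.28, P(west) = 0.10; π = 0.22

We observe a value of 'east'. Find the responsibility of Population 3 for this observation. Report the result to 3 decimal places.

0.122

Posterior ∝ prior × likelihood, so P(k | x) ∝ P(Z=k) f_k(x); normalise over all components.
Categorical probabilities:
  L_1 = P(east | comp) = 0.30
  L_2 = P(east | comp) = 0.21
  L_3 = P(east | comp) = 0.16
  L_4 = P(east | comp) = 0.28
Prior × likelihood for each component:
  P(Z=1)·L_1 = 0.38 × 0.3 = 0.114
  P(Z=2)·L_2 = 0.21 × 0.21 = 0.0441
  P(Z=3)·L_3 = 0.19 × 0.16 = 0.0304
  P(Z=4)·L_4 = 0.22 × 0.28 = 0.0616
Normaliser: 0.114 + 0.0441 + 0.0304 + 0.0616 = 0.2501
P(Population 3 | the observation) ≈ 0.122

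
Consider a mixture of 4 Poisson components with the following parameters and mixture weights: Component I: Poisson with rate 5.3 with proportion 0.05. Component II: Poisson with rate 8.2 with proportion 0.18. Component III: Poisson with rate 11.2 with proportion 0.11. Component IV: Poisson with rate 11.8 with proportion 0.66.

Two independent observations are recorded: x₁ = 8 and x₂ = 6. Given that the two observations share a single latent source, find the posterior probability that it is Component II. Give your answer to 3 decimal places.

By Bayes' theorem, P(k | x) = π_k f_k(x) / Σ_j π_j f_j(x).
Since both observations come from the same component, the likelihood for component k is f_k(x₁)·f_k(x₂).
  p_I = [0.0770772] × [0.15366] = 0.0118437
  p_II = [0.139244] × [0.115967] = 0.0161477
  p_III = [0.0839703] × [0.0374867] = 0.00314777
  p_IV = [0.0699617] × [0.0281374] = 0.00196854
Prior × likelihood for each component:
  π_I·p_I = 0.05 × 0.0118437 = 0.000592185
  π_II·p_II = 0.18 × 0.0161477 = 0.00290659
  π_III·p_III = 0.11 × 0.00314777 = 0.000346255
  π_IV·p_IV = 0.66 × 0.00196854 = 0.00129924
Marginal: 0.000592185 + 0.00290659 + 0.000346255 + 0.00129924 = 0.00514427
P(Component II | x) ≈ 0.565

0.565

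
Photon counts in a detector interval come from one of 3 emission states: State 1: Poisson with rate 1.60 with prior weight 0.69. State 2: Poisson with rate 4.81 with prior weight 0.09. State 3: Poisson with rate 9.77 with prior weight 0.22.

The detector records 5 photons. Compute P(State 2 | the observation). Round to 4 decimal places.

Apply Bayes' rule: the posterior for each component is proportional to its prior times its likelihood at x.
Component likelihoods at x = 5 photons:
  L_1 = 0.017642
  L_2 = 0.174819
  L_3 = 0.0423872
Weight by the priors:
  w_1·L_1 = 0.69 × 0.017642 = 0.012173
  w_2·L_2 = 0.09 × 0.174819 = 0.0157337
  w_3·L_3 = 0.22 × 0.0423872 = 0.00932518
Sum: 0.012173 + 0.0157337 + 0.00932518 = 0.0372318
So the posterior for State 2 is 0.0157337 / 0.0372318 ≈ 0.4226.

0.4226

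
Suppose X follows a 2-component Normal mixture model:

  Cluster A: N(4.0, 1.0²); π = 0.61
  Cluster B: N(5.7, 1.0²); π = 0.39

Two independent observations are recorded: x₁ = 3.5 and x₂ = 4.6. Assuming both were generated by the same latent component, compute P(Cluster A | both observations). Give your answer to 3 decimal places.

0.960

By Bayes' theorem, P(k | x) = π_k f_k(x) / Σ_j π_j f_j(x).
Since both observations come from the same component, the likelihood for component k is f_k(x₁)·f_k(x₂).
  p_A = [(1/(1.0·√(2π)))·exp(−(3.5−4.0)²/(2·1.0²)) = 0.398942·exp(-0.12500) = 0.352065] × [0.333225] = 0.117317
  p_B = [(1/(1.0·√(2π)))·exp(−(3.5−5.7)²/(2·1.0²)) = 0.398942·exp(-2.42000) = 0.0354746] × [0.217852] = 0.00772822
Weight by the priors:
  π_A·p_A = 0.61 × 0.117317 = 0.0715633
  π_B·p_B = 0.39 × 0.00772822 = 0.003014
Evidence: 0.0715633 + 0.003014 = 0.0745773
Responsibility of Cluster A: 0.0715633 / 0.0745773 ≈ 0.960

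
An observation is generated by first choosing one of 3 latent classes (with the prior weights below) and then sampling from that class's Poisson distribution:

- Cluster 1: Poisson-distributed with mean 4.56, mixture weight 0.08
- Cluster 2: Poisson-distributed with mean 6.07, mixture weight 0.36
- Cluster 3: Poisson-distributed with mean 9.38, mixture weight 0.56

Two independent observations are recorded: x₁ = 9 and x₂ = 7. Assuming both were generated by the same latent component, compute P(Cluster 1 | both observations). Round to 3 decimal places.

The responsibility of component k is π_k f_k(x) divided by Σ_j π_j f_j(x).
Since both observations come from the same component, the likelihood for component k is f_k(x₁)·f_k(x₂).
  p_1 = [0.0245775] × [0.0851021] = 0.0020916
  p_2 = [0.0712472] × [0.139227] = 0.00991952
  p_3 = [0.130732] × [0.106981] = 0.0139858
Unnormalised posteriors:
  π_1·p_1 = 0.08 × 0.0020916 = 0.000167328
  π_2·p_2 = 0.36 × 0.00991952 = 0.00357103
  π_3·p_3 = 0.56 × 0.0139858 = 0.00783205
Evidence: 0.000167328 + 0.00357103 + 0.00783205 = 0.0115704
P(Cluster 1 | x₁, x₂) ≈ 0.014

0.014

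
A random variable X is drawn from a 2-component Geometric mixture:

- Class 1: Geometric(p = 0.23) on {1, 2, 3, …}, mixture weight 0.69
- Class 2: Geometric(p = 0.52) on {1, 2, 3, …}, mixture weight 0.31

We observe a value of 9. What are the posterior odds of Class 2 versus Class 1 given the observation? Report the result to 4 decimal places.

Posterior odds = (P(Z=i) f_i(x)) / (P(Z=j) f_j(x)); the normalising sum cancels.
Component likelihoods at x = 9:
  f_1 = 0.23·(1−0.23)^8 = 0.23·0.123574 = 0.0284219
  f_2 = 0.52·(1−0.52)^8 = 0.52·0.00281793 = 0.00146532
Posterior odds = (P(Z=2)·f_2) / (P(Z=1)·f_1) = (0.31·0.00146532) / (0.69·0.0284219) = 0.00045425 / 0.0196111 ≈ 0.0232

0.0232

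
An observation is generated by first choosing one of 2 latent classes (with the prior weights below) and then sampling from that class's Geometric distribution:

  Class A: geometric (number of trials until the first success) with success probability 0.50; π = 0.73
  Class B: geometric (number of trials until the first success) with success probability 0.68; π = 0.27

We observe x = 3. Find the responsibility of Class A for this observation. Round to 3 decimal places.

0.829

Posterior ∝ prior × likelihood, so P(k | x) ∝ P(Z=k) f_k(x); normalise over all components.
Evaluate each component's likelihood at the observed value:
  f_A = 0.125
  f_B = 0.069632
Unnormalised posteriors:
  P(Z=A)·f_A = 0.73 × 0.125 = 0.09125
  P(Z=B)·f_B = 0.27 × 0.069632 = 0.0188006
Evidence: 0.09125 + 0.0188006 = 0.110051
So the posterior for Class A is 0.09125 / 0.110051 ≈ 0.829.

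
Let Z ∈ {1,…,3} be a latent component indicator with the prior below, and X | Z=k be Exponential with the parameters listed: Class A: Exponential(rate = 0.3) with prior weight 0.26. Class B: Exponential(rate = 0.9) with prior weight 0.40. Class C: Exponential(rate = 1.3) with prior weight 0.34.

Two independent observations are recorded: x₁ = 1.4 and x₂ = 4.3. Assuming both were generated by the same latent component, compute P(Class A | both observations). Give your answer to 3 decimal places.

0.651

P(component k | x) = π_k·f_k(x) / marginal(x), where marginal(x) = Σ_j π_j·f_j(x).
Since both observations come from the same component, the likelihood for component k is f_k(x₁)·f_k(x₂).
  L_A = [0.3·e^(−0.3·1.4) = 0.3·e^(−0.4200) = 0.197114] × [0.0825812] = 0.0162779
  L_B = [0.9·e^(−0.9·1.4) = 0.9·e^(−1.2600) = 0.255289] × [0.0187725] = 0.00479241
  L_C = [1.3·e^(−1.3·1.4) = 1.3·e^(−1.8200) = 0.210633] × [0.00485554] = 0.00102274
Prior × likelihood for each component:
  π_A·L_A = 0.26 × 0.0162779 = 0.00423226
  π_B·L_B = 0.40 × 0.00479241 = 0.00191697
  π_C·L_C = 0.34 × 0.00102274 = 0.000347731
Evidence: 0.00423226 + 0.00191697 + 0.000347731 = 0.00649696
P(Class A | x) ≈ 0.651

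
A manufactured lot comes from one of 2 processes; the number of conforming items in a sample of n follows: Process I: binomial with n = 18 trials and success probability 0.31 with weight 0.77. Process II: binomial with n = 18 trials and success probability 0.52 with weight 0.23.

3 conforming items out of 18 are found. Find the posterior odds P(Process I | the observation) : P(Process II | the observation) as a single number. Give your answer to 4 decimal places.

164.0423

The posterior odds equal the prior odds times the likelihood ratio: (π_i/π_j)·(f_i(x)/f_j(x)).
Component likelihoods at x = 3 conforming items out of 18:
  f_I = C(18,3)·0.31^3·0.69^15 = 816·0.029791·0.00382592 = 0.0930061
  f_II = C(18,3)·0.52^3·0.48^15 = 816·0.140608·1.65432e-05 = 0.0018981
Posterior odds = (π_I·f_I) / (π_II·f_II) = (0.77·0.0930061) / (0.23·0.0018981) = 0.0716147 / 0.000436563 ≈ 164.0423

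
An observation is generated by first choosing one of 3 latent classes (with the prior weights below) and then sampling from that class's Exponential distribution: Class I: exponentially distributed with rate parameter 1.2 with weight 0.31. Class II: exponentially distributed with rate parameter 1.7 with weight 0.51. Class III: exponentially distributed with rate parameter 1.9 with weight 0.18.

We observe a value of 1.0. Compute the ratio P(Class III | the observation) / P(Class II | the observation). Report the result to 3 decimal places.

Since P(k|x) ∝ π_k f_k(x), the posterior odds are π_i f_i(x) / (π_j f_j(x)).
Evaluate each component's likelihood at the observed value:
  p_I = 0.361433
  p_II = 0.310562
  p_III = 0.28418
Posterior odds = (π_III·p_III) / (π_II·p_II) = (0.18·0.28418) / (0.51·0.310562) = 0.0511525 / 0.158387 ≈ 0.323

0.323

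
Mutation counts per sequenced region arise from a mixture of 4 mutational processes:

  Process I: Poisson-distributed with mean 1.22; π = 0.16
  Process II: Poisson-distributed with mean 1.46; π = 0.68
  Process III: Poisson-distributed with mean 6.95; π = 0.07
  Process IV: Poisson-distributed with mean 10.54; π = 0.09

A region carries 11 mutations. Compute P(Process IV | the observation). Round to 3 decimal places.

By Bayes' theorem, P(k | x) = P(Z=k) f_k(x) / Σ_j P(Z=j) f_j(x).
Evaluate each component's likelihood at the observed value:
  f_I = 6.59118e-08
  f_II = 3.73814e-07
  f_III = 0.0438865
  f_IV = 0.118203
Weight by the priors:
  P(Z=I)·f_I = 0.16 × 6.59118e-08 = 1.05459e-08
  P(Z=II)·f_II = 0.68 × 3.73814e-07 = 2.54194e-07
  P(Z=III)·f_III = 0.07 × 0.0438865 = 0.00307205
  P(Z=IV)·f_IV = 0.09 × 0.118203 = 0.0106382
Marginal: 1.05459e-08 + 2.54194e-07 + 0.00307205 + 0.0106382 = 0.0137106
P(Process IV | the observation) ≈ 0.776

0.776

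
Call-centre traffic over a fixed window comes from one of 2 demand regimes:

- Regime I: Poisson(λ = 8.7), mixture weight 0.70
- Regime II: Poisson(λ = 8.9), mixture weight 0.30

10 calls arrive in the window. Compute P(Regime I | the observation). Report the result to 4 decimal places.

0.6942

Apply Bayes' rule: the posterior for each component is proportional to its prior times its likelihood at x.
Evaluate each component's likelihood at the observed value:
  p_I = 0.114043
  p_II = 0.117197
Prior × likelihood for each component:
  π_I·p_I = 0.70 × 0.114043 = 0.0798299
  π_II·p_II = 0.30 × 0.117197 = 0.0351591
Sum: 0.0798299 + 0.0351591 = 0.114989
P(Regime I | the observation) ≈ 0.6942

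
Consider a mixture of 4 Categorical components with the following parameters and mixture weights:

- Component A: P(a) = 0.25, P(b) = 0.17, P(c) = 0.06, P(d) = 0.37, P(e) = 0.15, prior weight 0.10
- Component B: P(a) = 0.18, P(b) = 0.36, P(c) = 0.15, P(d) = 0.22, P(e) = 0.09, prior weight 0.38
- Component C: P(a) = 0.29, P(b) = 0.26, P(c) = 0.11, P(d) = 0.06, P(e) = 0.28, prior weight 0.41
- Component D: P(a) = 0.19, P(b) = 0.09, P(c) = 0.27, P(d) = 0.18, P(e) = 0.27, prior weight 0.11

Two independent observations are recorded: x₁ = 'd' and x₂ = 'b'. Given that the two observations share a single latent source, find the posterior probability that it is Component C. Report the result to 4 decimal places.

0.1435

By Bayes' theorem, P(k | x) = π_k f_k(x) / Σ_j π_j f_j(x).
Since both observations come from the same component, the likelihood for component k is f_k(x₁)·f_k(x₂).
  p_A = [P(d | comp) = 0.37] × [0.17] = 0.0629
  p_B = [P(d | comp) = 0.22] × [0.36] = 0.0792
  p_C = [P(d | comp) = 0.06] × [0.26] = 0.0156
  p_D = [P(d | comp) = 0.18] × [0.09] = 0.0162
Weight by the priors:
  π_A·p_A = 0.10 × 0.0629 = 0.00629
  π_B·p_B = 0.38 × 0.0792 = 0.030096
  π_C·p_C = 0.41 × 0.0156 = 0.006396
  π_D·p_D = 0.11 × 0.0162 = 0.001782
Evidence: 0.00629 + 0.030096 + 0.006396 + 0.001782 = 0.044564
Responsibility of Component C: 0.006396 / 0.044564 ≈ 0.1435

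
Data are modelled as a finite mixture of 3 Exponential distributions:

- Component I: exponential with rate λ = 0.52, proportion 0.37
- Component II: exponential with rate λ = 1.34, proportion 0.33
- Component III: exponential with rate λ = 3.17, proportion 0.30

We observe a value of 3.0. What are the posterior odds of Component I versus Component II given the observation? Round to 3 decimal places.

Since P(k|x) ∝ π_k f_k(x), the posterior odds are π_i f_i(x) / (π_j f_j(x)).
Exponential densities:
  L_I = 0.109271
  L_II = 0.024057
  L_III = 0.000234919
Odds = (0.37/0.33) × (0.109271/0.024057) = 1.12121 × 4.54217 ≈ 5.093

5.093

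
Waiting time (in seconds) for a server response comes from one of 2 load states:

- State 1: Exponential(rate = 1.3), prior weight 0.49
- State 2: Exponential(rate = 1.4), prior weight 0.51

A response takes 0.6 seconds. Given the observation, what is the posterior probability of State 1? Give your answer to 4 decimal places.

0.4865

The responsibility of component k is P(Z=k) f_k(x) divided by Σ_j P(Z=j) f_j(x).
Evaluate each component's likelihood at the observed value:
  f_1 = 1.3·e^(−1.3·0.6) = 1.3·e^(−0.7800) = 0.595928
  f_2 = 1.4·e^(−1.4·0.6) = 1.4·e^(−0.8400) = 0.604395
Weight by the priors:
  P(Z=1)·f_1 = 0.49 × 0.595928 = 0.292005
  P(Z=2)·f_2 = 0.51 × 0.604395 = 0.308241
Evidence: 0.292005 + 0.308241 = 0.600246
So the posterior for State 1 is 0.292005 / 0.600246 ≈ 0.4865.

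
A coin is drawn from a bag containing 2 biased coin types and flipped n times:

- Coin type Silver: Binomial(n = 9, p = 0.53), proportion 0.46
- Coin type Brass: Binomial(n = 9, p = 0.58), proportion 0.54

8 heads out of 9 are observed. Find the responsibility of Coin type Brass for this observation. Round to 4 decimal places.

0.6833

Apply Bayes' rule: the posterior for each component is proportional to its prior times its likelihood at x.
Binomial probabilities:
  f_Silver = 0.0263358
  f_Brass = 0.0484078
Prior × likelihood for each component:
  w_Silver·f_Silver = 0.46 × 0.0263358 = 0.0121145
  w_Brass·f_Brass = 0.54 × 0.0484078 = 0.0261402
Denominator: 0.0121145 + 0.0261402 = 0.0382547
So the posterior for Coin type Brass is 0.0261402 / 0.0382547 ≈ 0.6833.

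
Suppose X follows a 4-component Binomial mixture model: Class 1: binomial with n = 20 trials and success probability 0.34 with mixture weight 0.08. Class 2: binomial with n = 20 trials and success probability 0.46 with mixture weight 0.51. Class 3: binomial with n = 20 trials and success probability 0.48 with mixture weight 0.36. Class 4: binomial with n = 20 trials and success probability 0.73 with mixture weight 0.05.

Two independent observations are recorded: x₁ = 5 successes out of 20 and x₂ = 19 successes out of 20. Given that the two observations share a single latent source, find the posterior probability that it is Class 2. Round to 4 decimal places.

P(component k | x) = π_k·f_k(x) / marginal(x), where marginal(x) = Σ_j π_j·f_j(x).
Since both observations come from the same component, the likelihood for component k is f_k(x₁)·f_k(x₂).
  f_1 = [C(20,5)·0.34^5·0.66^15 = 15504·0.00454354·0.00196408 = 0.138356] × [1.65453e-08] = 2.28913e-09
  f_2 = [C(20,5)·0.46^5·0.54^15 = 15504·0.0205963·9.68069e-05 = 0.0309129] × [4.22496e-06] = 1.30606e-07
  f_3 = [C(20,5)·0.48^5·0.52^15 = 15504·0.0254804·5.49604e-05 = 0.021712] × [9.13307e-06] = 1.98297e-07
  f_4 = [C(20,5)·0.73^5·0.27^15 = 15504·0.207307·2.95431e-09 = 9.49543e-06] × [0.0136624] = 1.29731e-07
Multiply by the mixture weights:
  π_1·f_1 = 0.08 × 2.28913e-09 = 1.83131e-10
  π_2·f_2 = 0.51 × 1.30606e-07 = 6.66089e-08
  π_3·f_3 = 0.36 × 1.98297e-07 = 7.13871e-08
  π_4·f_4 = 0.05 × 1.29731e-07 = 6.48653e-09
Sum: 1.83131e-10 + 6.66089e-08 + 7.13871e-08 + 6.48653e-09 = 1.44666e-07
So the posterior for Class 2 is 6.66089e-08 / 1.44666e-07 ≈ 0.4604.

0.4604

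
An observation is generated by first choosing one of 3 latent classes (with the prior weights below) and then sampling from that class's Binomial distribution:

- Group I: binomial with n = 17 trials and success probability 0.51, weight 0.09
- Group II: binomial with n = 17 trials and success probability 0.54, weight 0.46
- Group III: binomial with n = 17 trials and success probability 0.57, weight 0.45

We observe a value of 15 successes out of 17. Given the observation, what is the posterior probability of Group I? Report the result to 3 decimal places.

0.031

Posterior ∝ prior × likelihood, so P(k | x) ∝ w_k f_k(x); normalise over all components.
Component likelihoods at x = 15 successes out of 17:
  L_I = 0.00134117
  L_II = 0.00278587
  L_III = 0.00547771
Multiply by the mixture weights:
  w_I·L_I = 0.09 × 0.00134117 = 0.000120705
  w_II·L_II = 0.46 × 0.00278587 = 0.0012815
  w_III·L_III = 0.45 × 0.00547771 = 0.00246497
Denominator: 0.000120705 + 0.0012815 + 0.00246497 = 0.00386717
So the posterior for Group I is 0.000120705 / 0.00386717 ≈ 0.031.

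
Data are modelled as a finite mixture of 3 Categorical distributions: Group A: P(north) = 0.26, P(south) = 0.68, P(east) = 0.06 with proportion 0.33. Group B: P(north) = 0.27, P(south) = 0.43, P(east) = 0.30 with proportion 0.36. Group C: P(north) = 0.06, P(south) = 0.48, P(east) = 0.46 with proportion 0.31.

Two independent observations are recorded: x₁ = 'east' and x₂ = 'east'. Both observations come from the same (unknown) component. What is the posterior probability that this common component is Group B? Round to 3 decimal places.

The responsibility of component k is P(Z=k) f_k(x) divided by Σ_j P(Z=j) f_j(x).
Since both observations come from the same component, the likelihood for component k is f_k(x₁)·f_k(x₂).
  f_A = [P(east | comp) = 0.06] × [0.06] = 0.0036
  f_B = [P(east | comp) = 0.30] × [0.3] = 0.09
  f_C = [P(east | comp) = 0.46] × [0.46] = 0.2116
Unnormalised posteriors:
  P(Z=A)·f_A = 0.33 × 0.0036 = 0.001188
  P(Z=B)·f_B = 0.36 × 0.09 = 0.0324
  P(Z=C)·f_C = 0.31 × 0.2116 = 0.065596
Evidence: 0.001188 + 0.0324 + 0.065596 = 0.099184
Responsibility of Group B: 0.0324 / 0.099184 ≈ 0.327

0.327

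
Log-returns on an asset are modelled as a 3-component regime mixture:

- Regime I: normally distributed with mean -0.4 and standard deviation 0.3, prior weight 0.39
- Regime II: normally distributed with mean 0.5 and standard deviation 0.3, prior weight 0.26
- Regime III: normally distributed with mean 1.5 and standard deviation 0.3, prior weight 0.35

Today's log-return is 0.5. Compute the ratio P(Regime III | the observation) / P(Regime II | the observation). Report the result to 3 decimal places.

0.005

Only the two components matter; the odds are (π_i f_i(x)) / (π_j f_j(x)).
Normal densities:
  L_I = 0.0147728
  L_II = 1.32981
  L_III = 0.00514093
Odds = (0.35/0.26) × (0.00514093/1.32981) = 1.34615 × 0.00386592 ≈ 0.005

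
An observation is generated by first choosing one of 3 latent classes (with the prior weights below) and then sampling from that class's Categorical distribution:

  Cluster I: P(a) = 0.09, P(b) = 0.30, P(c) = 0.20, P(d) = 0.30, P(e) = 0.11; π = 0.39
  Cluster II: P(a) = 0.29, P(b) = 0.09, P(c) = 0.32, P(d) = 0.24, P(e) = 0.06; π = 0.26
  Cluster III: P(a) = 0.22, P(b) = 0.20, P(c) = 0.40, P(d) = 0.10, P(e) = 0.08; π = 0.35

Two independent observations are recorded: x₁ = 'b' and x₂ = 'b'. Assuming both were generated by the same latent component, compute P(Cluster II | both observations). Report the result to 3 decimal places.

Apply Bayes' rule: the posterior for each component is proportional to its prior times its likelihood at x.
Since both observations come from the same component, the likelihood for component k is f_k(x₁)·f_k(x₂).
  p_I = [0.3] × [0.3] = 0.09
  p_II = [0.09] × [0.09] = 0.0081
  p_III = [0.2] × [0.2] = 0.04
Prior × likelihood for each component:
  π_I·p_I = 0.39 × 0.09 = 0.0351
  π_II·p_II = 0.26 × 0.0081 = 0.002106
  π_III·p_III = 0.35 × 0.04 = 0.014
Normaliser: 0.0351 + 0.002106 + 0.014 = 0.051206
Responsibility of Cluster II: 0.002106 / 0.051206 ≈ 0.041

0.041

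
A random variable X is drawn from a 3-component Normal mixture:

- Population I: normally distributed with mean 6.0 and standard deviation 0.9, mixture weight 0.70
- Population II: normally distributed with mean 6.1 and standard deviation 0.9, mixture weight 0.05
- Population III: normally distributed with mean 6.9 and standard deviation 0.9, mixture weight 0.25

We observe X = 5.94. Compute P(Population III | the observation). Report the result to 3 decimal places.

0.159

Posterior ∝ prior × likelihood, so P(k | x) ∝ P(Z=k) f_k(x); normalise over all components.
Evaluate each component's likelihood at the observed value:
  f_I = 0.442285
  f_II = 0.43632
  f_III = 0.250959
Prior × likelihood for each component:
  P(Z=I)·f_I = 0.70 × 0.442285 = 0.3096
  P(Z=II)·f_II = 0.05 × 0.43632 = 0.021816
  P(Z=III)·f_III = 0.25 × 0.250959 = 0.0627397
Evidence: 0.3096 + 0.021816 + 0.0627397 = 0.394155
P(Population III | the observation) = 0.0627397 / 0.394155 ≈ 0.159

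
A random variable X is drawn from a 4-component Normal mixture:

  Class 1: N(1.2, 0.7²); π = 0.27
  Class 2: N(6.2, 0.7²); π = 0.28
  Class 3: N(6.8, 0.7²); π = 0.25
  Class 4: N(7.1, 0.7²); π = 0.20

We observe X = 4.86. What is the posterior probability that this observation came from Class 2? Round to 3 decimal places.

P(component k | x) = π_k·f_k(x) / marginal(x), where marginal(x) = Σ_j π_j·f_j(x).
Normal densities:
  f_1 = (1/(0.7·√(2π)))·exp(−(4.86−1.2)²/(2·0.7²)) = 0.569918·exp(-13.66898) = 6.59857e-07
  f_2 = (1/(0.7·√(2π)))·exp(−(4.86−6.2)²/(2·0.7²)) = 0.569918·exp(-1.83224) = 0.0912175
  f_3 = (1/(0.7·√(2π)))·exp(−(4.86−6.8)²/(2·0.7²)) = 0.569918·exp(-3.84041) = 0.0122446
  f_4 = (1/(0.7·√(2π)))·exp(−(4.86−7.1)²/(2·0.7²)) = 0.569918·exp(-5.12000) = 0.00340584
Weight by the priors:
  π_1·f_1 = 0.27 × 6.59857e-07 = 1.78161e-07
  π_2·f_2 = 0.28 × 0.0912175 = 0.0255409
  π_3·f_3 = 0.25 × 0.0122446 = 0.00306115
  π_4·f_4 = 0.20 × 0.00340584 = 0.000681168
Evidence: 1.78161e-07 + 0.0255409 + 0.00306115 + 0.000681168 = 0.0292834
P(Class 2 | 4.86) ≈ 0.872

0.872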